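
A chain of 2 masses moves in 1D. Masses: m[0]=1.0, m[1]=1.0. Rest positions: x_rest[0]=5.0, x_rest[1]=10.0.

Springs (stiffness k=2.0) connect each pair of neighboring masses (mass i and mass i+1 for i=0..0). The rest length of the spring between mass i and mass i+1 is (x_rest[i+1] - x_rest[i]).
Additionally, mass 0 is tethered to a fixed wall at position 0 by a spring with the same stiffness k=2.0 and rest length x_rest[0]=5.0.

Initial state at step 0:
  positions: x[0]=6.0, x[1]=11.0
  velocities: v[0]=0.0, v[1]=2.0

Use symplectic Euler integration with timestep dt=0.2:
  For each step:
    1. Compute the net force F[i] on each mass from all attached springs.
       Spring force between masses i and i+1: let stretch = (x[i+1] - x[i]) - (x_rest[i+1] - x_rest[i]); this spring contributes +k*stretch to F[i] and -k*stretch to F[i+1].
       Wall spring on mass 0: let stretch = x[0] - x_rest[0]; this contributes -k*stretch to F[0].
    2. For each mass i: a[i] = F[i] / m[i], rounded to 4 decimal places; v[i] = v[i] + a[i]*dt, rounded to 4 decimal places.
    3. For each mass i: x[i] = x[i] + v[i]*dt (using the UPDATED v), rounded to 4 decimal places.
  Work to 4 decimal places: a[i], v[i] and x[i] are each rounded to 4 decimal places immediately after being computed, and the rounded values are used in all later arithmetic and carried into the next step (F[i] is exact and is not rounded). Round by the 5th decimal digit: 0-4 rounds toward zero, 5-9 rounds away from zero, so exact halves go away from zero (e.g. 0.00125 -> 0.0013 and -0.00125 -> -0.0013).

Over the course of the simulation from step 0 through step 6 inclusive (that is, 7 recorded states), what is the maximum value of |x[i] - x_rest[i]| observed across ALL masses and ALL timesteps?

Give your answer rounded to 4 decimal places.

Answer: 2.2757

Derivation:
Step 0: x=[6.0000 11.0000] v=[0.0000 2.0000]
Step 1: x=[5.9200 11.4000] v=[-0.4000 2.0000]
Step 2: x=[5.8048 11.7616] v=[-0.5760 1.8080]
Step 3: x=[5.7018 12.0467] v=[-0.5152 1.4253]
Step 4: x=[5.6502 12.2242] v=[-0.2580 0.8873]
Step 5: x=[5.6725 12.2757] v=[0.1115 0.2577]
Step 6: x=[5.7693 12.1990] v=[0.4838 -0.3836]
Max displacement = 2.2757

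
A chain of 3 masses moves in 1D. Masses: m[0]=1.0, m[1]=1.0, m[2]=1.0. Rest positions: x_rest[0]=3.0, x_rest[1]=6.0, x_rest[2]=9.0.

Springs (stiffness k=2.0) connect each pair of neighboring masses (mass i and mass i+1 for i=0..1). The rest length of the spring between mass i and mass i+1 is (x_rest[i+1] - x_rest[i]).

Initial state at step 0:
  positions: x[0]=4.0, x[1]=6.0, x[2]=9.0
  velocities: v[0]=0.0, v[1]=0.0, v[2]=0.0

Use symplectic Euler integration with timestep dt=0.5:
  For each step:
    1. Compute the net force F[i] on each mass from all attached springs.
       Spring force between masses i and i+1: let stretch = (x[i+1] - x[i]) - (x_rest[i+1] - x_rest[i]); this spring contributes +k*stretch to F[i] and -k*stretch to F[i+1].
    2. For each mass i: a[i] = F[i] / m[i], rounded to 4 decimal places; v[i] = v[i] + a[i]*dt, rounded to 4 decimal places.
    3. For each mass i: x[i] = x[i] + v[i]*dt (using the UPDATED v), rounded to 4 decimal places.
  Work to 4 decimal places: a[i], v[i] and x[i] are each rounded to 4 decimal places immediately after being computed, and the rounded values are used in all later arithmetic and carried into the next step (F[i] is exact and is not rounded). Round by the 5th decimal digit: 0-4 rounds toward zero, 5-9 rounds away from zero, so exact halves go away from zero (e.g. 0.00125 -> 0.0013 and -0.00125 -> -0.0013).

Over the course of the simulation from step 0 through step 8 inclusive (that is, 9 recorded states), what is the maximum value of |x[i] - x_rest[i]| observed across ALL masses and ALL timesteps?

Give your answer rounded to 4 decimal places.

Step 0: x=[4.0000 6.0000 9.0000] v=[0.0000 0.0000 0.0000]
Step 1: x=[3.5000 6.5000 9.0000] v=[-1.0000 1.0000 0.0000]
Step 2: x=[3.0000 6.7500 9.2500] v=[-1.0000 0.5000 0.5000]
Step 3: x=[2.8750 6.3750 9.7500] v=[-0.2500 -0.7500 1.0000]
Step 4: x=[3.0000 5.9375 10.0625] v=[0.2500 -0.8750 0.6250]
Step 5: x=[3.0938 6.0938 9.8125] v=[0.1875 0.3125 -0.5000]
Step 6: x=[3.1876 6.6094 9.2032] v=[0.1875 1.0312 -1.2187]
Step 7: x=[3.4923 6.7110 8.7970] v=[0.6093 0.2032 -0.8125]
Step 8: x=[3.9063 6.2463 8.8478] v=[0.8280 -0.9295 0.1015]
Max displacement = 1.0625

Answer: 1.0625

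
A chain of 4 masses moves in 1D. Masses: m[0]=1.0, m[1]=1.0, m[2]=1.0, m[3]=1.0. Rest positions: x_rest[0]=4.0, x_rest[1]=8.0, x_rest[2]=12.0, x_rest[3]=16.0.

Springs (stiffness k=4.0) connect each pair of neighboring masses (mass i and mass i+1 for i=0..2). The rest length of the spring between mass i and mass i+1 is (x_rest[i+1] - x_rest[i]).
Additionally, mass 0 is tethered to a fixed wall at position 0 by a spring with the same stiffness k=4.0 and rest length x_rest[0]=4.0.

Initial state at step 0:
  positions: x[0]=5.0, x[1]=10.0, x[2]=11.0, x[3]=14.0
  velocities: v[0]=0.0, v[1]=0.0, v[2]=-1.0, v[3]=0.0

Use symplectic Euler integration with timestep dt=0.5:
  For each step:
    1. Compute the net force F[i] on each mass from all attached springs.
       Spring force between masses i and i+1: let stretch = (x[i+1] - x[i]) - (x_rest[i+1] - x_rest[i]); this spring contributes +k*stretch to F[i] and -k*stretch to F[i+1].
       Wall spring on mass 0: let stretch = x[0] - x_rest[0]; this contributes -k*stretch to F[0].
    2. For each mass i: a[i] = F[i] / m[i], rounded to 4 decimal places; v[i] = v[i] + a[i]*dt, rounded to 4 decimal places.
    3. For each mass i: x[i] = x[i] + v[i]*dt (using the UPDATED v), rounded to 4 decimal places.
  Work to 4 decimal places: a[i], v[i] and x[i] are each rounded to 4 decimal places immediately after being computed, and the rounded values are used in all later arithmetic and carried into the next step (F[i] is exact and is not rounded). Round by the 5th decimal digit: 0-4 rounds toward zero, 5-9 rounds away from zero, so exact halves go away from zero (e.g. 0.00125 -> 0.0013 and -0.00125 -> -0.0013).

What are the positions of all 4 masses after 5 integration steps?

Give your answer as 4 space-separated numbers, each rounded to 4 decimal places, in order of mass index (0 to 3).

Answer: 5.0000 10.5000 10.5000 14.5000

Derivation:
Step 0: x=[5.0000 10.0000 11.0000 14.0000] v=[0.0000 0.0000 -1.0000 0.0000]
Step 1: x=[5.0000 6.0000 12.5000 15.0000] v=[0.0000 -8.0000 3.0000 2.0000]
Step 2: x=[1.0000 7.5000 10.0000 17.5000] v=[-8.0000 3.0000 -5.0000 5.0000]
Step 3: x=[2.5000 5.0000 12.5000 16.5000] v=[3.0000 -5.0000 5.0000 -2.0000]
Step 4: x=[4.0000 7.5000 11.5000 15.5000] v=[3.0000 5.0000 -2.0000 -2.0000]
Step 5: x=[5.0000 10.5000 10.5000 14.5000] v=[2.0000 6.0000 -2.0000 -2.0000]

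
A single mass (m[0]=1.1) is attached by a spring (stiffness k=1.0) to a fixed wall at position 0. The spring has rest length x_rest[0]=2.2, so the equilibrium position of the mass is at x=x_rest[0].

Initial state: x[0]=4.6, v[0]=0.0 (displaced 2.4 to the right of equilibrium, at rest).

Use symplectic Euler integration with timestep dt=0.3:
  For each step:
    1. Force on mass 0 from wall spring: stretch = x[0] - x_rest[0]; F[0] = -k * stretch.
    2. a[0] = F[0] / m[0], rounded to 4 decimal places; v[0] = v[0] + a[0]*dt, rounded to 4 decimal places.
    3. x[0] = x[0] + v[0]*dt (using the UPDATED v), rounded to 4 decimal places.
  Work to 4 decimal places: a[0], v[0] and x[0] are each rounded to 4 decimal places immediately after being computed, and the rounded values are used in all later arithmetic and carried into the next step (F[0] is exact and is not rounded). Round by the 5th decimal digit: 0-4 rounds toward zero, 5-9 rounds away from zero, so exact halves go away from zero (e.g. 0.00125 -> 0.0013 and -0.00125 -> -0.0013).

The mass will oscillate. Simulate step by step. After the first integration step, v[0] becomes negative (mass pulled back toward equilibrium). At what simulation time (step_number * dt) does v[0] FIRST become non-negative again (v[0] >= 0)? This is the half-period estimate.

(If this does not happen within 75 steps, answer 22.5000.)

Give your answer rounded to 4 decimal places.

Answer: 3.3000

Derivation:
Step 0: x=[4.6000] v=[0.0000]
Step 1: x=[4.4037] v=[-0.6545]
Step 2: x=[4.0271] v=[-1.2555]
Step 3: x=[3.5010] v=[-1.7538]
Step 4: x=[2.8684] v=[-2.1086]
Step 5: x=[2.1811] v=[-2.2909]
Step 6: x=[1.4954] v=[-2.2857]
Step 7: x=[0.8673] v=[-2.0936]
Step 8: x=[0.3482] v=[-1.7302]
Step 9: x=[-0.0194] v=[-1.2252]
Step 10: x=[-0.2054] v=[-0.6199]
Step 11: x=[-0.1946] v=[0.0361]
First v>=0 after going negative at step 11, time=3.3000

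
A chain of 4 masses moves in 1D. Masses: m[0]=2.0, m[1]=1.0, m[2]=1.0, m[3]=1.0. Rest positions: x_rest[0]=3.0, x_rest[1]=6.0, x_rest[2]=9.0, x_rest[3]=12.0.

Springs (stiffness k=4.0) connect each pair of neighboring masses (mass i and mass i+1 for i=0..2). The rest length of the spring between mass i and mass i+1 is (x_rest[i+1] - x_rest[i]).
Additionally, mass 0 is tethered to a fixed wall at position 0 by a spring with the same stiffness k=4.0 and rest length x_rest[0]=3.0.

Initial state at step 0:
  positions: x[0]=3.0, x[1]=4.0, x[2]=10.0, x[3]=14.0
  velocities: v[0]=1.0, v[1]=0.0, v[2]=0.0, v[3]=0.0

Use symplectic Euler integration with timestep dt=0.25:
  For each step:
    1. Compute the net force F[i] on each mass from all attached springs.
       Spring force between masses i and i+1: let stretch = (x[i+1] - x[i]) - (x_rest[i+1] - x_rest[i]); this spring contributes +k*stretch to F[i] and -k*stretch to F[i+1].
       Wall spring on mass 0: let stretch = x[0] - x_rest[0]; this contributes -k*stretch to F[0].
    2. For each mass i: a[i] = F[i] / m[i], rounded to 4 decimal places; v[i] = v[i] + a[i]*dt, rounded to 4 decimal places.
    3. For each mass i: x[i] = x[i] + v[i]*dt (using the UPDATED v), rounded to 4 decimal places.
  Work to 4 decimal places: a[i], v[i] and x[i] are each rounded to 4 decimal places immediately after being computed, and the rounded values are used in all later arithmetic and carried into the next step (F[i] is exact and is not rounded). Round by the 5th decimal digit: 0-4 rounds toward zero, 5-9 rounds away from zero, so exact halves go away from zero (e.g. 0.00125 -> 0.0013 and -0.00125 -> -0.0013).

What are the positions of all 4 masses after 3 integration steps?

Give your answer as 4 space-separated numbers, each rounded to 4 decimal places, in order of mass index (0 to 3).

Answer: 2.9610 8.2266 9.0469 12.3281

Derivation:
Step 0: x=[3.0000 4.0000 10.0000 14.0000] v=[1.0000 0.0000 0.0000 0.0000]
Step 1: x=[3.0000 5.2500 9.5000 13.7500] v=[0.0000 5.0000 -2.0000 -1.0000]
Step 2: x=[2.9063 7.0000 9.0000 13.1875] v=[-0.3750 7.0000 -2.0000 -2.2500]
Step 3: x=[2.9610 8.2266 9.0469 12.3281] v=[0.2187 4.9063 0.1875 -3.4375]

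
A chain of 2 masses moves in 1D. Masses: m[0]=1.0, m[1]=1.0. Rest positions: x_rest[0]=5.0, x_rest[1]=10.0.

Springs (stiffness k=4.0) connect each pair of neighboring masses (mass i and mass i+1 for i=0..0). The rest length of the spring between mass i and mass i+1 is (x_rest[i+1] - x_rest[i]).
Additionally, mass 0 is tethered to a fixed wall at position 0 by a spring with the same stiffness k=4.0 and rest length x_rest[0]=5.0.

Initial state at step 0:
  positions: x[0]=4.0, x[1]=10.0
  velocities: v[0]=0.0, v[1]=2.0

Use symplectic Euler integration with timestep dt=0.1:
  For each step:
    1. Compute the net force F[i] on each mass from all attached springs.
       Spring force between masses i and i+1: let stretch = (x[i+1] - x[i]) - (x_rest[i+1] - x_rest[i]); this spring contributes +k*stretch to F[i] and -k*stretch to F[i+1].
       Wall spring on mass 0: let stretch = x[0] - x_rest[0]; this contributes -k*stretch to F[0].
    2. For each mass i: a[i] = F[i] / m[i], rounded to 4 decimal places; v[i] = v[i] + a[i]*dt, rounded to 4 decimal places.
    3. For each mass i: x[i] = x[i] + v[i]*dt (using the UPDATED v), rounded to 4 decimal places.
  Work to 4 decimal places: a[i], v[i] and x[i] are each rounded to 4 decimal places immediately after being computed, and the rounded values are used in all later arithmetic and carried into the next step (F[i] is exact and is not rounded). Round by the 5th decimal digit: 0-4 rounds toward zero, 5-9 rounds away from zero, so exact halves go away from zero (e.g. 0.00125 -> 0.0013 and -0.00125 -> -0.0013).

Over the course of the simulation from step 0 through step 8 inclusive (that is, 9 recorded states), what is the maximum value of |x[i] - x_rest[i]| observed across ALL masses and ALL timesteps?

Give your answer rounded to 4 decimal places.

Answer: 1.0054

Derivation:
Step 0: x=[4.0000 10.0000] v=[0.0000 2.0000]
Step 1: x=[4.0800 10.1600] v=[0.8000 1.6000]
Step 2: x=[4.2400 10.2768] v=[1.6000 1.1680]
Step 3: x=[4.4719 10.3521] v=[2.3187 0.7533]
Step 4: x=[4.7601 10.3922] v=[2.8820 0.4012]
Step 5: x=[5.0832 10.4070] v=[3.2308 0.1484]
Step 6: x=[5.4159 10.4089] v=[3.3270 0.0189]
Step 7: x=[5.7317 10.4111] v=[3.1578 0.0217]
Step 8: x=[6.0054 10.4261] v=[2.7369 0.1499]
Max displacement = 1.0054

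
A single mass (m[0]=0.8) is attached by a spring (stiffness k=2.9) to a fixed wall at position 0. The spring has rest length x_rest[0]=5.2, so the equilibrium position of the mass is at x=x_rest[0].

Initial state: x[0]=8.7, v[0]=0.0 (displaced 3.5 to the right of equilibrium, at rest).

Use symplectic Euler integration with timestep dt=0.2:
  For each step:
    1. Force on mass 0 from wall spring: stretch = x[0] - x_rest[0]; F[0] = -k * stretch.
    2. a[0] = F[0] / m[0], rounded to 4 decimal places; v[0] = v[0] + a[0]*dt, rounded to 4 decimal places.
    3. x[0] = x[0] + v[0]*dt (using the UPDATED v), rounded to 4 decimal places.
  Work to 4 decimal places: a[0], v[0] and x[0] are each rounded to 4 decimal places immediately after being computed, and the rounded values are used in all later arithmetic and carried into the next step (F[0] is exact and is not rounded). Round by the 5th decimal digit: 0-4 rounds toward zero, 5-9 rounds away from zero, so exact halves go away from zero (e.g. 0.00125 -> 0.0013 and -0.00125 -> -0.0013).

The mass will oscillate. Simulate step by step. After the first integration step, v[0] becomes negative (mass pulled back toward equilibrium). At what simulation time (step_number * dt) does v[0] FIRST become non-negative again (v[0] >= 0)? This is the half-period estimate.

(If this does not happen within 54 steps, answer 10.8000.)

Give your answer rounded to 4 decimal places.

Answer: 1.8000

Derivation:
Step 0: x=[8.7000] v=[0.0000]
Step 1: x=[8.1925] v=[-2.5375]
Step 2: x=[7.2511] v=[-4.7071]
Step 3: x=[6.0123] v=[-6.1941]
Step 4: x=[4.6557] v=[-6.7830]
Step 5: x=[3.3780] v=[-6.3884]
Step 6: x=[2.3645] v=[-5.0674]
Step 7: x=[1.7622] v=[-3.0117]
Step 8: x=[1.6583] v=[-0.5193]
Step 9: x=[2.0680] v=[2.0484]
First v>=0 after going negative at step 9, time=1.8000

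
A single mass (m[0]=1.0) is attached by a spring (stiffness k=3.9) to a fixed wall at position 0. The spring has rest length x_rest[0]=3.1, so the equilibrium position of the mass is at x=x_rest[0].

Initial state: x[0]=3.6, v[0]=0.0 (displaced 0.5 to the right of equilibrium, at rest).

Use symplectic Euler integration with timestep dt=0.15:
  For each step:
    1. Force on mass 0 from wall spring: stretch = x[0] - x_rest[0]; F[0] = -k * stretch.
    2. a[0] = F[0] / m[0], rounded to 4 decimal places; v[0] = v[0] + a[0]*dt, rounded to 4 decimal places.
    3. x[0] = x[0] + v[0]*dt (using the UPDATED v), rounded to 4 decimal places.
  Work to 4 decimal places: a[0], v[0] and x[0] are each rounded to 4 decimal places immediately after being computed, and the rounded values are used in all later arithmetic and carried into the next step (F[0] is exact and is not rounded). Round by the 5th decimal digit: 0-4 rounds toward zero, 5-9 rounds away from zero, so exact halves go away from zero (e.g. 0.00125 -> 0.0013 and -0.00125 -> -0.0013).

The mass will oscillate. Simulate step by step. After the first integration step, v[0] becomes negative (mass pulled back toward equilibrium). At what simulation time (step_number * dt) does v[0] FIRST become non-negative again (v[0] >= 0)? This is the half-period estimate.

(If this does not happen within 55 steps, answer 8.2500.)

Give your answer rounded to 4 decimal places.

Step 0: x=[3.6000] v=[0.0000]
Step 1: x=[3.5561] v=[-0.2925]
Step 2: x=[3.4722] v=[-0.5593]
Step 3: x=[3.3557] v=[-0.7770]
Step 4: x=[3.2167] v=[-0.9266]
Step 5: x=[3.0675] v=[-0.9949]
Step 6: x=[2.9211] v=[-0.9759]
Step 7: x=[2.7904] v=[-0.8712]
Step 8: x=[2.6869] v=[-0.6901]
Step 9: x=[2.6196] v=[-0.4484]
Step 10: x=[2.5945] v=[-0.1674]
Step 11: x=[2.6137] v=[0.1283]
First v>=0 after going negative at step 11, time=1.6500

Answer: 1.6500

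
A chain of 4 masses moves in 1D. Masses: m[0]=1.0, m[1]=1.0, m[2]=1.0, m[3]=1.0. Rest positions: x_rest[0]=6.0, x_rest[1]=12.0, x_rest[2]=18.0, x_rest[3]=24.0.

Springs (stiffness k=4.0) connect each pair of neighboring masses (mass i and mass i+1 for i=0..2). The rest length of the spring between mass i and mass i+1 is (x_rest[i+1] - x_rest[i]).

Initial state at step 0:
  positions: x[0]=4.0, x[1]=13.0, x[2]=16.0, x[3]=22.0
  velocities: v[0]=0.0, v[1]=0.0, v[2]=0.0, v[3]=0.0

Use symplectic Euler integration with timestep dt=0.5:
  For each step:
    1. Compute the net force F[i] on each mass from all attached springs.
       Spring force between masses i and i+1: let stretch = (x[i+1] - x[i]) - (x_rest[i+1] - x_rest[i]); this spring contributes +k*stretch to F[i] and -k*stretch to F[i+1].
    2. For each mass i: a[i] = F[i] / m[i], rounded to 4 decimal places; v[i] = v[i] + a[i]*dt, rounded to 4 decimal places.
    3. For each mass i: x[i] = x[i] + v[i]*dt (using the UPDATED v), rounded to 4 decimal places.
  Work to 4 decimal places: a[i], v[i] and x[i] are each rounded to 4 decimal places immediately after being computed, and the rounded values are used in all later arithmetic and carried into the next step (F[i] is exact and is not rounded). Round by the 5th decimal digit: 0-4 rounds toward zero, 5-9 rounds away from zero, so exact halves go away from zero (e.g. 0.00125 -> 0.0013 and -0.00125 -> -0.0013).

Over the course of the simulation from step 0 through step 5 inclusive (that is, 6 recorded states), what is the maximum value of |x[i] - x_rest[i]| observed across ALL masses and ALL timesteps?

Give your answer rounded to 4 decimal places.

Answer: 5.0000

Derivation:
Step 0: x=[4.0000 13.0000 16.0000 22.0000] v=[0.0000 0.0000 0.0000 0.0000]
Step 1: x=[7.0000 7.0000 19.0000 22.0000] v=[6.0000 -12.0000 6.0000 0.0000]
Step 2: x=[4.0000 13.0000 13.0000 25.0000] v=[-6.0000 12.0000 -12.0000 6.0000]
Step 3: x=[4.0000 10.0000 19.0000 22.0000] v=[0.0000 -6.0000 12.0000 -6.0000]
Step 4: x=[4.0000 10.0000 19.0000 22.0000] v=[0.0000 0.0000 0.0000 0.0000]
Step 5: x=[4.0000 13.0000 13.0000 25.0000] v=[0.0000 6.0000 -12.0000 6.0000]
Max displacement = 5.0000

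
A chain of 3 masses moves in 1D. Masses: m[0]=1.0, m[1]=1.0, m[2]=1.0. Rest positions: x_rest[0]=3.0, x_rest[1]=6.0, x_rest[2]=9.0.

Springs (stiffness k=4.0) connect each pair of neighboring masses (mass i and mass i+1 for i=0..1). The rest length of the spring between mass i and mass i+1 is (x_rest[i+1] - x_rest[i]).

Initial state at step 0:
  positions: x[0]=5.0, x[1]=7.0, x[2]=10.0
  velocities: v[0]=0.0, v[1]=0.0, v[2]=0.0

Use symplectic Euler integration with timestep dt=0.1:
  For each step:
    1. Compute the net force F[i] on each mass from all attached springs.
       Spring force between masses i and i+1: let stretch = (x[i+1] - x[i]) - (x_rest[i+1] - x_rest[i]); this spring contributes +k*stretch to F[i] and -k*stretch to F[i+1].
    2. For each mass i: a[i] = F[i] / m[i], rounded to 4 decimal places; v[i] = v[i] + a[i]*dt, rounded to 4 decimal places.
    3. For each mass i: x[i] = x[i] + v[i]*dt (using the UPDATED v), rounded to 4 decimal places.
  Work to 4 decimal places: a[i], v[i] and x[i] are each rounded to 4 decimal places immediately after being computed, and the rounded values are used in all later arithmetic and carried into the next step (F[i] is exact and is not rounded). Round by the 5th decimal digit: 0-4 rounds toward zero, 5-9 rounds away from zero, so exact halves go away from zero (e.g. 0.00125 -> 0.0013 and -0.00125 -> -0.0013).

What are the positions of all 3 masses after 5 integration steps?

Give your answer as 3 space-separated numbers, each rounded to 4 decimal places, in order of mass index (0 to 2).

Answer: 4.5034 7.4476 10.0491

Derivation:
Step 0: x=[5.0000 7.0000 10.0000] v=[0.0000 0.0000 0.0000]
Step 1: x=[4.9600 7.0400 10.0000] v=[-0.4000 0.4000 0.0000]
Step 2: x=[4.8832 7.1152 10.0016] v=[-0.7680 0.7520 0.0160]
Step 3: x=[4.7757 7.2166 10.0077] v=[-1.0752 1.0138 0.0614]
Step 4: x=[4.6458 7.3320 10.0222] v=[-1.2988 1.1539 0.1450]
Step 5: x=[4.5034 7.4476 10.0491] v=[-1.4243 1.1555 0.2689]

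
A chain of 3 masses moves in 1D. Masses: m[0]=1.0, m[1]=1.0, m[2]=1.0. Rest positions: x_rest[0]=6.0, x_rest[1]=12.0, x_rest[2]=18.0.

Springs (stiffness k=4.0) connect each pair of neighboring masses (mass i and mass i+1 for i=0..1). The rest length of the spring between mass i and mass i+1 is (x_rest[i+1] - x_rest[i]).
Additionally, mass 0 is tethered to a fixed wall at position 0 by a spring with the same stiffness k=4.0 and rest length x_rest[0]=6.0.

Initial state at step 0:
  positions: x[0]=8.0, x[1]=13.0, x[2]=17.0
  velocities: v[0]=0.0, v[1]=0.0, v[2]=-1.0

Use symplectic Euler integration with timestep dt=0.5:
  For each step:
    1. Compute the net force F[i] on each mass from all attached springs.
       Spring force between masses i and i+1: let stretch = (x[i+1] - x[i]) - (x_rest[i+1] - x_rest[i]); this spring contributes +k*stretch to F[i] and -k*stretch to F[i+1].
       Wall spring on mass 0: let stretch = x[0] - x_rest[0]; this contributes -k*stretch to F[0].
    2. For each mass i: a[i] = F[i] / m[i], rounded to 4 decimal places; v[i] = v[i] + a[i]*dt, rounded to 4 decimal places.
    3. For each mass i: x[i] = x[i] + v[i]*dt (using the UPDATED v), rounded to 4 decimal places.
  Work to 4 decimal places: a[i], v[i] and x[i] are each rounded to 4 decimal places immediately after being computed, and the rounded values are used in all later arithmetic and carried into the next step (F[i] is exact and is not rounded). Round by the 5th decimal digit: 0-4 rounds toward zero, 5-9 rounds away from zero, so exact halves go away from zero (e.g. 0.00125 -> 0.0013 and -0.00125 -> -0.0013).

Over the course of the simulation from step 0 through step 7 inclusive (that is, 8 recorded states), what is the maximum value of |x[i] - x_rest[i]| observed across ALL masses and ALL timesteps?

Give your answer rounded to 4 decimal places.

Answer: 2.5000

Derivation:
Step 0: x=[8.0000 13.0000 17.0000] v=[0.0000 0.0000 -1.0000]
Step 1: x=[5.0000 12.0000 18.5000] v=[-6.0000 -2.0000 3.0000]
Step 2: x=[4.0000 10.5000 19.5000] v=[-2.0000 -3.0000 2.0000]
Step 3: x=[5.5000 11.5000 17.5000] v=[3.0000 2.0000 -4.0000]
Step 4: x=[7.5000 12.5000 15.5000] v=[4.0000 2.0000 -4.0000]
Step 5: x=[7.0000 11.5000 16.5000] v=[-1.0000 -2.0000 2.0000]
Step 6: x=[4.0000 11.0000 18.5000] v=[-6.0000 -1.0000 4.0000]
Step 7: x=[4.0000 11.0000 19.0000] v=[0.0000 0.0000 1.0000]
Max displacement = 2.5000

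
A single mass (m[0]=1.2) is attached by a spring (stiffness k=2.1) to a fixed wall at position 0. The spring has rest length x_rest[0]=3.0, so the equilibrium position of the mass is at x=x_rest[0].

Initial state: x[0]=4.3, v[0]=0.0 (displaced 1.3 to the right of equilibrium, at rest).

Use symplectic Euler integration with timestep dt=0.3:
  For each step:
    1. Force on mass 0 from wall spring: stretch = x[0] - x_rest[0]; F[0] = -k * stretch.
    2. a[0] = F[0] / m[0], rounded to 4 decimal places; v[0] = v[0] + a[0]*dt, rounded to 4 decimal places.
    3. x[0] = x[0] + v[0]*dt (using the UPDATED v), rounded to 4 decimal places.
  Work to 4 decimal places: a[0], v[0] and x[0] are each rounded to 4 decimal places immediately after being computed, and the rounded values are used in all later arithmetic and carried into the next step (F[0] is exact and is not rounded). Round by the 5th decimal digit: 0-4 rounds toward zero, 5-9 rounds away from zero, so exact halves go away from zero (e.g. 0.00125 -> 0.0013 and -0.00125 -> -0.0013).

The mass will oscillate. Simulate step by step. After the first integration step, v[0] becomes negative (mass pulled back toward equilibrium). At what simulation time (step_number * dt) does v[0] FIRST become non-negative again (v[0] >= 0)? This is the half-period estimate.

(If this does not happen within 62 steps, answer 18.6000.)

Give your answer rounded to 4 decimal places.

Answer: 2.4000

Derivation:
Step 0: x=[4.3000] v=[0.0000]
Step 1: x=[4.0953] v=[-0.6825]
Step 2: x=[3.7181] v=[-1.2575]
Step 3: x=[3.2278] v=[-1.6345]
Step 4: x=[2.7016] v=[-1.7541]
Step 5: x=[2.2224] v=[-1.5974]
Step 6: x=[1.8656] v=[-1.1892]
Step 7: x=[1.6875] v=[-0.5936]
Step 8: x=[1.7162] v=[0.0955]
First v>=0 after going negative at step 8, time=2.4000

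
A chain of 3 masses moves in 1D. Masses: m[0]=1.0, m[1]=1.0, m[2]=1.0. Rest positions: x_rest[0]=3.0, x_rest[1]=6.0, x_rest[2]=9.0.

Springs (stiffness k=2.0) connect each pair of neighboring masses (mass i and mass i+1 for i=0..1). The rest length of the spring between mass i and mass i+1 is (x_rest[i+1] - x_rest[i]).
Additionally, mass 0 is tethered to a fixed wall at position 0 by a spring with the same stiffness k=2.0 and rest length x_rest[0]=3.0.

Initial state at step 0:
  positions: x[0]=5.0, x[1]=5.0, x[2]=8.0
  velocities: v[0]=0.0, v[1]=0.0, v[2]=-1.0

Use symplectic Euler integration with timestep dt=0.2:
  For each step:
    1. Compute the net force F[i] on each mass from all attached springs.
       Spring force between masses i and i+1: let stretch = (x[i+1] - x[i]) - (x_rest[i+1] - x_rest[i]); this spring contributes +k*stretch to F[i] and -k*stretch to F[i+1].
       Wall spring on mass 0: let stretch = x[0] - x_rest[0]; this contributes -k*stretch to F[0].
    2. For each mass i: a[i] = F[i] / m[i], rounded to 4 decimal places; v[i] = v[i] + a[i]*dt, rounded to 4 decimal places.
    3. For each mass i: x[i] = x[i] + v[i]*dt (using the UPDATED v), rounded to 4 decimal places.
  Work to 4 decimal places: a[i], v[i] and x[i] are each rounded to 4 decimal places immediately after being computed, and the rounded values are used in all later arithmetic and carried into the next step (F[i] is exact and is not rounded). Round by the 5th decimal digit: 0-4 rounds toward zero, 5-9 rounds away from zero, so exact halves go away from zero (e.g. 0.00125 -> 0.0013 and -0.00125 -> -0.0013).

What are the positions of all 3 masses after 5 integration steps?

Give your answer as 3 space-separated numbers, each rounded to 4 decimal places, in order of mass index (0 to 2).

Step 0: x=[5.0000 5.0000 8.0000] v=[0.0000 0.0000 -1.0000]
Step 1: x=[4.6000 5.2400 7.8000] v=[-2.0000 1.2000 -1.0000]
Step 2: x=[3.8832 5.6336 7.6352] v=[-3.5840 1.9680 -0.8240]
Step 3: x=[2.9958 6.0473 7.5503] v=[-4.4371 2.0685 -0.4246]
Step 4: x=[2.1128 6.3371 7.5851] v=[-4.4148 1.4491 0.1742]
Step 5: x=[1.3988 6.3888 7.7601] v=[-3.5702 0.2586 0.8750]

Answer: 1.3988 6.3888 7.7601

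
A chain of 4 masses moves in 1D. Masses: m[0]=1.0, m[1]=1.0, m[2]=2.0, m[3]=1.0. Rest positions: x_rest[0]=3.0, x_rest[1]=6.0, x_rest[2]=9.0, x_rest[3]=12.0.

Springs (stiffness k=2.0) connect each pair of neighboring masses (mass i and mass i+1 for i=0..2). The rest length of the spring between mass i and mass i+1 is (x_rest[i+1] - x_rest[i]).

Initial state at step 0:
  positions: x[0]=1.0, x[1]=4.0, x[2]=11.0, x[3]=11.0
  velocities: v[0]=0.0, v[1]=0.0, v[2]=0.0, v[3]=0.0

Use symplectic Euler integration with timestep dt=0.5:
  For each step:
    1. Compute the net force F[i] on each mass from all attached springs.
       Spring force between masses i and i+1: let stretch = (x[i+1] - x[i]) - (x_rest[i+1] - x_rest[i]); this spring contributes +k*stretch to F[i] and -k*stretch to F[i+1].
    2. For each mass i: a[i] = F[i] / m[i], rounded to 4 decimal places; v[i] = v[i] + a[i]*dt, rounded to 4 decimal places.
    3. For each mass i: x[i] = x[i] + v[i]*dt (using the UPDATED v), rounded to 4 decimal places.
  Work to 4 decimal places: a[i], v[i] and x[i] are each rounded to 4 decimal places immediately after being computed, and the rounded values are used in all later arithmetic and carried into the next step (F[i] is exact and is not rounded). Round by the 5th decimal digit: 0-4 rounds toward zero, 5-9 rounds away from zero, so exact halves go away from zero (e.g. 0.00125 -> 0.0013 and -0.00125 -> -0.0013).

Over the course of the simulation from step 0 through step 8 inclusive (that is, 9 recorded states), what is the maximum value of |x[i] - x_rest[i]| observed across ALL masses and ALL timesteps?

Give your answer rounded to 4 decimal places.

Step 0: x=[1.0000 4.0000 11.0000 11.0000] v=[0.0000 0.0000 0.0000 0.0000]
Step 1: x=[1.0000 6.0000 9.2500 12.5000] v=[0.0000 4.0000 -3.5000 3.0000]
Step 2: x=[2.0000 7.1250 7.5000 13.8750] v=[2.0000 2.2500 -3.5000 2.7500]
Step 3: x=[4.0625 5.8750 7.2500 13.5625] v=[4.1250 -2.5000 -0.5000 -0.6250]
Step 4: x=[5.5313 4.4063 8.2344 11.5938] v=[2.9375 -2.9375 1.9688 -3.9375]
Step 5: x=[4.9376 5.4141 9.1017 9.4454] v=[-1.1875 2.0156 1.7345 -4.2969]
Step 6: x=[3.0821 8.0275 9.1330 8.6251] v=[-3.7110 5.2267 0.0626 -1.6406]
Step 7: x=[2.1993 8.7209 8.7610 9.5588] v=[-1.7656 1.3868 -0.7441 1.8673]
Step 8: x=[3.0773 6.1736 8.5784 11.5936] v=[1.7560 -5.0947 -0.3653 4.0695]
Max displacement = 3.3749

Answer: 3.3749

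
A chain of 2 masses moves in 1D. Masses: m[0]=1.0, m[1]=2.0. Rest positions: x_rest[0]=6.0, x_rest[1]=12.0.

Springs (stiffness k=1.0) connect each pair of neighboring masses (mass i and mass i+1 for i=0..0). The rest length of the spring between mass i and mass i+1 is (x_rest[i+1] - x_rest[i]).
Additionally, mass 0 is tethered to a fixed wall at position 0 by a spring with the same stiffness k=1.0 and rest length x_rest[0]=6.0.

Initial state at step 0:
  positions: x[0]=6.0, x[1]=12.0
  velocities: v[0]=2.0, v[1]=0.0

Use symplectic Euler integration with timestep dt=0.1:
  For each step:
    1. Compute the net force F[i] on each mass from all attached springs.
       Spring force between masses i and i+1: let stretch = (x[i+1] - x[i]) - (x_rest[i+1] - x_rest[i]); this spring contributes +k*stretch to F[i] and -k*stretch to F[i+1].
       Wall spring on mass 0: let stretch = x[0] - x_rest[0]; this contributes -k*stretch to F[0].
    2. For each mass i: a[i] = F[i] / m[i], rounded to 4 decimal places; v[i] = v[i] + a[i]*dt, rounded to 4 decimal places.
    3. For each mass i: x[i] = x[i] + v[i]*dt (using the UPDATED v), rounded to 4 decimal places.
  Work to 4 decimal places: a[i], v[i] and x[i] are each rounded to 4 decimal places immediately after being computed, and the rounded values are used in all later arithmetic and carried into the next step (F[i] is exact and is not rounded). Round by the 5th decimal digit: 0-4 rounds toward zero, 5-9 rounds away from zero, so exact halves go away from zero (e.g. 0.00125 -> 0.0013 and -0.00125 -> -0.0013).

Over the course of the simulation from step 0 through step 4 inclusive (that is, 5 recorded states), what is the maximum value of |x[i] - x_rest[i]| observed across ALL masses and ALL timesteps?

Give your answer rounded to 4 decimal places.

Answer: 0.7606

Derivation:
Step 0: x=[6.0000 12.0000] v=[2.0000 0.0000]
Step 1: x=[6.2000 12.0000] v=[2.0000 0.0000]
Step 2: x=[6.3960 12.0010] v=[1.9600 0.0100]
Step 3: x=[6.5841 12.0040] v=[1.8809 0.0298]
Step 4: x=[6.7606 12.0099] v=[1.7645 0.0588]
Max displacement = 0.7606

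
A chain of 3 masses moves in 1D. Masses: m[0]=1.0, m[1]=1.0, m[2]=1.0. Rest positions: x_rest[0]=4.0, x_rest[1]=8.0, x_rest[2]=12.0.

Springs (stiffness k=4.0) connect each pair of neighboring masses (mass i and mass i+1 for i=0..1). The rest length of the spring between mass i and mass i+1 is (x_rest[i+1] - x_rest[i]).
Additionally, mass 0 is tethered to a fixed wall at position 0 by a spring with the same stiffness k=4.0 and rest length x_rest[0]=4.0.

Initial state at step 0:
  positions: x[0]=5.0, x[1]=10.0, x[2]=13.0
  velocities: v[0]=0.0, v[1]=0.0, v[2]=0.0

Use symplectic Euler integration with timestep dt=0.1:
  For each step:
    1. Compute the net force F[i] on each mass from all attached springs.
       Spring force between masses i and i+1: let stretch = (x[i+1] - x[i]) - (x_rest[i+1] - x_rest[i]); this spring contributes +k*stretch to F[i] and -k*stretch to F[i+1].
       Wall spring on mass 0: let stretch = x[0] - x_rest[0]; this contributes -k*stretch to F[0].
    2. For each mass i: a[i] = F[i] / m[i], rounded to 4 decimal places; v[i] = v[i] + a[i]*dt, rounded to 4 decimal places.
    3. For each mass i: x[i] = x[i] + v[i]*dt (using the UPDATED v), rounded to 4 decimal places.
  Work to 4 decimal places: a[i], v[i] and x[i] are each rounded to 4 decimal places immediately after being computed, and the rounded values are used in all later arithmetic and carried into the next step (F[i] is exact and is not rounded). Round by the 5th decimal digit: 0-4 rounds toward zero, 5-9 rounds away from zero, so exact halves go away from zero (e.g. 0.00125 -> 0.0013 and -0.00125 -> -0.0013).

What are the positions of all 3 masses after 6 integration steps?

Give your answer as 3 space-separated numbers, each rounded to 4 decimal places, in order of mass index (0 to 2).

Step 0: x=[5.0000 10.0000 13.0000] v=[0.0000 0.0000 0.0000]
Step 1: x=[5.0000 9.9200 13.0400] v=[0.0000 -0.8000 0.4000]
Step 2: x=[4.9968 9.7680 13.1152] v=[-0.0320 -1.5200 0.7520]
Step 3: x=[4.9846 9.5590 13.2165] v=[-0.1222 -2.0896 1.0131]
Step 4: x=[4.9560 9.3134 13.3315] v=[-0.2863 -2.4564 1.1501]
Step 5: x=[4.9034 9.0542 13.4458] v=[-0.5257 -2.5921 1.1429]
Step 6: x=[4.8207 8.8046 13.5444] v=[-0.8267 -2.4958 0.9863]

Answer: 4.8207 8.8046 13.5444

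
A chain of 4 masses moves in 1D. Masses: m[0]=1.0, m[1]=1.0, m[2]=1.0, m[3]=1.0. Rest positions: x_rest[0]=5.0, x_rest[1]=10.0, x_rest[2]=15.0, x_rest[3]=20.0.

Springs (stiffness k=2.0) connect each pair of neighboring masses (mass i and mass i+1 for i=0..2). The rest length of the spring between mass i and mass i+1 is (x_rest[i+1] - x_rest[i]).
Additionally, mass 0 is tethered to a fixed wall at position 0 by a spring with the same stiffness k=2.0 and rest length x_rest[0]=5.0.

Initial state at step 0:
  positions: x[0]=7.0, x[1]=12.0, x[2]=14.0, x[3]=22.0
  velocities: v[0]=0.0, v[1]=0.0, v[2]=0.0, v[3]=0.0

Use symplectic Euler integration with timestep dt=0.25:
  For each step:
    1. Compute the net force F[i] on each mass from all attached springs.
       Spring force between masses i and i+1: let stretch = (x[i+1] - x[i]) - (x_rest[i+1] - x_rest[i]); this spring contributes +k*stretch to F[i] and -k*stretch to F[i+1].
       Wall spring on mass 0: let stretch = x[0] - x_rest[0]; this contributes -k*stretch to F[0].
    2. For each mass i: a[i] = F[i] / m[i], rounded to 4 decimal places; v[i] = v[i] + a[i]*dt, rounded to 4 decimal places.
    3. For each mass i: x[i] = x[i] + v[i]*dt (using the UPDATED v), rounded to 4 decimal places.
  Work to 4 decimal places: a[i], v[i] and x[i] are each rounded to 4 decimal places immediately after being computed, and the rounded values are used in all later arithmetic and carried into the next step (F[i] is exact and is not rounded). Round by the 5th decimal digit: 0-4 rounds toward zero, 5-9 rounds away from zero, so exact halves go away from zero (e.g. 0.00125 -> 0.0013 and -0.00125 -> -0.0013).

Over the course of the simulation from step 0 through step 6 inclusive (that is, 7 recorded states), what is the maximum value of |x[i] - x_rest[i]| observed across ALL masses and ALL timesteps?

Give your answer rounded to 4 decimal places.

Answer: 3.0491

Derivation:
Step 0: x=[7.0000 12.0000 14.0000 22.0000] v=[0.0000 0.0000 0.0000 0.0000]
Step 1: x=[6.7500 11.6250 14.7500 21.6250] v=[-1.0000 -1.5000 3.0000 -1.5000]
Step 2: x=[6.2656 11.0313 15.9688 21.0156] v=[-1.9375 -2.3750 4.8750 -2.4375]
Step 3: x=[5.5937 10.4590 17.2012 20.4004] v=[-2.6875 -2.2891 4.9297 -2.4609]
Step 4: x=[4.8308 10.1213 17.9908 20.0103] v=[-3.0517 -1.3507 3.1582 -1.5605]
Step 5: x=[4.1253 10.1060 18.0491 19.9927] v=[-2.8219 -0.0612 0.2332 -0.0703]
Step 6: x=[3.6518 10.3360 17.3575 20.3572] v=[-1.8942 0.9200 -2.7666 1.4579]
Max displacement = 3.0491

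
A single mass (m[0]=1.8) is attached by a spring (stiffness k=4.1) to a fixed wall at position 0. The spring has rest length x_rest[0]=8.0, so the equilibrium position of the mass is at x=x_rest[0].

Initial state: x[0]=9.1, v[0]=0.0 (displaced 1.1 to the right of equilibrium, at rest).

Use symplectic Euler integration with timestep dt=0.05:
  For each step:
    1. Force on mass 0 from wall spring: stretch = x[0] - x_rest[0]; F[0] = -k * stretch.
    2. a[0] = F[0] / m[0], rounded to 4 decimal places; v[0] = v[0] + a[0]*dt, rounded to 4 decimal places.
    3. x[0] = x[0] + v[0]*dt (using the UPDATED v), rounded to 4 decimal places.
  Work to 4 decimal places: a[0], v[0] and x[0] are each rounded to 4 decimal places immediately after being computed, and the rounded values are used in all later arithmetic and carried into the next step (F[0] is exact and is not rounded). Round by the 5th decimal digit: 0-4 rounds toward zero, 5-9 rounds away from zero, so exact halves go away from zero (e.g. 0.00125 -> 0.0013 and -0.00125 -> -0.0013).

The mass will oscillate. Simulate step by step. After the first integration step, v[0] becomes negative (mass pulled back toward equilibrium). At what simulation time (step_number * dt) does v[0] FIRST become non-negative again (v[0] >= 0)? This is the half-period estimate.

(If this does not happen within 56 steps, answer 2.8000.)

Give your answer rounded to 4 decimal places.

Answer: 2.1000

Derivation:
Step 0: x=[9.1000] v=[0.0000]
Step 1: x=[9.0937] v=[-0.1253]
Step 2: x=[9.0812] v=[-0.2499]
Step 3: x=[9.0626] v=[-0.3730]
Step 4: x=[9.0379] v=[-0.4940]
Step 5: x=[9.0073] v=[-0.6122]
Step 6: x=[8.9710] v=[-0.7269]
Step 7: x=[8.9291] v=[-0.8375]
Step 8: x=[8.8819] v=[-0.9433]
Step 9: x=[8.8297] v=[-1.0437]
Step 10: x=[8.7728] v=[-1.1382]
Step 11: x=[8.7115] v=[-1.2262]
Step 12: x=[8.6461] v=[-1.3072]
Step 13: x=[8.5771] v=[-1.3808]
Step 14: x=[8.5048] v=[-1.4465]
Step 15: x=[8.4296] v=[-1.5040]
Step 16: x=[8.3520] v=[-1.5529]
Step 17: x=[8.2724] v=[-1.5930]
Step 18: x=[8.1912] v=[-1.6240]
Step 19: x=[8.1089] v=[-1.6458]
Step 20: x=[8.0260] v=[-1.6582]
Step 21: x=[7.9429] v=[-1.6612]
Step 22: x=[7.8602] v=[-1.6547]
Step 23: x=[7.7783] v=[-1.6388]
Step 24: x=[7.6976] v=[-1.6136]
Step 25: x=[7.6186] v=[-1.5792]
Step 26: x=[7.5418] v=[-1.5358]
Step 27: x=[7.4676] v=[-1.4836]
Step 28: x=[7.3965] v=[-1.4230]
Step 29: x=[7.3288] v=[-1.3543]
Step 30: x=[7.2649] v=[-1.2779]
Step 31: x=[7.2052] v=[-1.1942]
Step 32: x=[7.1500] v=[-1.1037]
Step 33: x=[7.0997] v=[-1.0069]
Step 34: x=[7.0545] v=[-0.9044]
Step 35: x=[7.0147] v=[-0.7967]
Step 36: x=[6.9805] v=[-0.6845]
Step 37: x=[6.9521] v=[-0.5684]
Step 38: x=[6.9296] v=[-0.4491]
Step 39: x=[6.9132] v=[-0.3272]
Step 40: x=[6.9030] v=[-0.2034]
Step 41: x=[6.8991] v=[-0.0785]
Step 42: x=[6.9014] v=[0.0469]
First v>=0 after going negative at step 42, time=2.1000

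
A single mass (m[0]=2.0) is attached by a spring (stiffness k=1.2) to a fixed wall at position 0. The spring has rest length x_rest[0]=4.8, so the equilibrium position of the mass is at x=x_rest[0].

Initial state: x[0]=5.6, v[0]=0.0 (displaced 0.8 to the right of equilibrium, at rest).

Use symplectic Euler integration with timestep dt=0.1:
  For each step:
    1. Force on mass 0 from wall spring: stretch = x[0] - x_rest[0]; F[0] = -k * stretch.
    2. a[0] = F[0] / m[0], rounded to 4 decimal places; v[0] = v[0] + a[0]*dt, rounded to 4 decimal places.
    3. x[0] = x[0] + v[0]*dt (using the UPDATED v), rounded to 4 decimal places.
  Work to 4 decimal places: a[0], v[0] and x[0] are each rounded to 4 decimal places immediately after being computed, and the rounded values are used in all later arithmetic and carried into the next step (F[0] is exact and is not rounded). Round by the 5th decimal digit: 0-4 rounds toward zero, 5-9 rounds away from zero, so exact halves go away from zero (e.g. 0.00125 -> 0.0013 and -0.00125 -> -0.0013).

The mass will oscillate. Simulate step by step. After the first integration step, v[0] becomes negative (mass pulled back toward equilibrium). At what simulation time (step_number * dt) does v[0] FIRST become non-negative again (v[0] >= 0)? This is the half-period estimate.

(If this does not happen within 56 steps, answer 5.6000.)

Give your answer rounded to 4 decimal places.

Answer: 4.1000

Derivation:
Step 0: x=[5.6000] v=[0.0000]
Step 1: x=[5.5952] v=[-0.0480]
Step 2: x=[5.5856] v=[-0.0957]
Step 3: x=[5.5713] v=[-0.1428]
Step 4: x=[5.5524] v=[-0.1891]
Step 5: x=[5.5290] v=[-0.2342]
Step 6: x=[5.5012] v=[-0.2779]
Step 7: x=[5.4692] v=[-0.3200]
Step 8: x=[5.4332] v=[-0.3602]
Step 9: x=[5.3934] v=[-0.3982]
Step 10: x=[5.3500] v=[-0.4338]
Step 11: x=[5.3033] v=[-0.4668]
Step 12: x=[5.2536] v=[-0.4970]
Step 13: x=[5.2012] v=[-0.5242]
Step 14: x=[5.1464] v=[-0.5483]
Step 15: x=[5.0895] v=[-0.5691]
Step 16: x=[5.0309] v=[-0.5865]
Step 17: x=[4.9709] v=[-0.6004]
Step 18: x=[4.9098] v=[-0.6107]
Step 19: x=[4.8481] v=[-0.6173]
Step 20: x=[4.7861] v=[-0.6202]
Step 21: x=[4.7242] v=[-0.6194]
Step 22: x=[4.6627] v=[-0.6149]
Step 23: x=[4.6020] v=[-0.6067]
Step 24: x=[4.5425] v=[-0.5948]
Step 25: x=[4.4846] v=[-0.5794]
Step 26: x=[4.4286] v=[-0.5605]
Step 27: x=[4.3748] v=[-0.5382]
Step 28: x=[4.3235] v=[-0.5127]
Step 29: x=[4.2751] v=[-0.4841]
Step 30: x=[4.2298] v=[-0.4526]
Step 31: x=[4.1880] v=[-0.4184]
Step 32: x=[4.1498] v=[-0.3817]
Step 33: x=[4.1155] v=[-0.3427]
Step 34: x=[4.0853] v=[-0.3016]
Step 35: x=[4.0594] v=[-0.2587]
Step 36: x=[4.0380] v=[-0.2143]
Step 37: x=[4.0211] v=[-0.1686]
Step 38: x=[4.0089] v=[-0.1219]
Step 39: x=[4.0015] v=[-0.0744]
Step 40: x=[3.9989] v=[-0.0265]
Step 41: x=[4.0011] v=[0.0216]
First v>=0 after going negative at step 41, time=4.1000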